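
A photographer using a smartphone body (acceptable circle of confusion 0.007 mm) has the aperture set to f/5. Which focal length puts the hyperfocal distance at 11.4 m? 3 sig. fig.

20.0 mm

From H = f²/(N·c) + f, with f ≪ H: f ≈ √(H·N·c) = √(11400 × 5 × 0.007) = √399.00 ≈ 19.97 mm.
The +f correction barely moves this — solving exactly, f² + N·c·f − N·c·H = 0 ⇒ f = (−N·c + √((N·c)² + 4·N·c·H))/2 = (−0.035 + √1596.0)/2 ≈ 19.957 mm, so f ≈ 20.0 mm.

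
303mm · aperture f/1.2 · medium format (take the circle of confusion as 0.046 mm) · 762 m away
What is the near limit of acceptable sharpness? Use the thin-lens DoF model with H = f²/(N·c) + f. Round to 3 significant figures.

Hyperfocal distance H = f²/(N·c) + f = 303²/(1.2 × 0.046) + 303 = 91809/0.0552 + 303 ≈ 1663509.5 mm ≈ 1664 m.
Near limit Dn = s·(H − f)/(H + s − 2f) = 762000 × (1663509.5 − 303) / (1663509.5 + 762000 − 2 × 303) = 762000 × 1663206.5 / 2424903.5 ≈ 522645 mm ≈ 523 m.

523 m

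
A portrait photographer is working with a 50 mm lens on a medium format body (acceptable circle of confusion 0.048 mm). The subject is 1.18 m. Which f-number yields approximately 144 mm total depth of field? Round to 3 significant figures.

f/2.80

Write h = H − f = f²/(N·c). The thin-lens limits are Dn = s·h/(h + (s−f)) and Df = s·h/(h − (s−f)), so DoF = Df − Dn = 2·s·(s−f)·h / (h² − (s−f)²).
That is a quadratic in h: DoF·h² − 2·s·(s−f)·h − DoF·(s−f)² = 0 ⇒ h = (s−f)·(s + √(s² + DoF²)) / DoF = 1130 × (1180 + √(1180² + 144²)) / 144 = 1130 × (1180 + 1188.75) / 144 ≈ 18588 mm.
Then N = f²/(c·h) = 50² / (0.048 × 18588) = 2500 / 892.23 ≈ 2.80.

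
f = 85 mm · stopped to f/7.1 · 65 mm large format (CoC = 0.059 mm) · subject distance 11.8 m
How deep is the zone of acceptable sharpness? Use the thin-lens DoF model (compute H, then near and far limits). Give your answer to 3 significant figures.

Hyperfocal distance H = f²/(N·c) + f = 85²/(7.1 × 0.059) + 85 = 7225/0.4189 + 85 ≈ 17332.6 mm ≈ 17.33 m.
Near limit Dn = s·(H − f)/(H + s − 2f) = 11800 × (17332.6 − 85) / (17332.6 + 11800 − 2 × 85) = 11800 × 17247.6 / 28962.6 ≈ 7027 mm.
Far limit Df = s·(H − f)/(H − s) = 11800 × (17332.6 − 85) / (17332.6 − 11800) = 11800 × 17247.6 / 5532.6 ≈ 36786 mm.
Depth of field = Df − Dn = 36786 − 7027 ≈ 29759 mm ≈ 29.8 m.

29.8 m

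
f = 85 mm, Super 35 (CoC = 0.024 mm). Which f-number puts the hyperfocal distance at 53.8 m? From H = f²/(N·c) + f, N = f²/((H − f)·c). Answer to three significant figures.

Rearrange H = f²/(N·c) + f for N: N = f² / ((H − f)·c).
N = 85² / ((53800 − 85) × 0.024) = 7225 / 1289 ≈ 5.60.

f/5.60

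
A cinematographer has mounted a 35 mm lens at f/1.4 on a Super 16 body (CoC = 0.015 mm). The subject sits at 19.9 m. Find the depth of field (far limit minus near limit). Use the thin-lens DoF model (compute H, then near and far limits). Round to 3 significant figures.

Hyperfocal distance H = f²/(N·c) + f = 35²/(1.4 × 0.015) + 35 = 1225/0.021 + 35 ≈ 58368.3 mm ≈ 58.37 m.
Near limit Dn = s·(H − f)/(H + s − 2f) = 19900 × (58368.3 − 35) / (58368.3 + 19900 − 2 × 35) = 19900 × 58333.3 / 78198.3 ≈ 14845 mm.
Far limit Df = s·(H − f)/(H − s) = 19900 × (58368.3 − 35) / (58368.3 − 19900) = 19900 × 58333.3 / 38468.3 ≈ 30176 mm.
Depth of field = Df − Dn = 30176 − 14845 ≈ 15331 mm ≈ 15.3 m.

15.3 m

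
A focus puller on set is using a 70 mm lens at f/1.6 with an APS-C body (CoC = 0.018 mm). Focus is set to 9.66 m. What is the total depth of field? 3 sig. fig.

Hyperfocal distance H = f²/(N·c) + f = 70²/(1.6 × 0.018) + 70 = 4900/0.0288 + 70 ≈ 170208.9 mm ≈ 170.2 m.
Near limit Dn = s·(H − f)/(H + s − 2f) = 9660 × (170208.9 − 70) / (170208.9 + 9660 − 2 × 70) = 9660 × 170138.9 / 179728.9 ≈ 9144.6 mm.
Far limit Df = s·(H − f)/(H − s) = 9660 × (170208.9 − 70) / (170208.9 − 9660) = 9660 × 170138.9 / 160548.9 ≈ 10237.0 mm.
Depth of field = Df − Dn = 10237.0 − 9144.6 ≈ 1092.4 mm ≈ 1.09 m.

1.09 m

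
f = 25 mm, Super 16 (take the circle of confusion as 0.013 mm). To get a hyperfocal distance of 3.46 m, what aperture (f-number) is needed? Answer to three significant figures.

f/14

Rearrange H = f²/(N·c) + f for N: N = f² / ((H − f)·c).
N = 25² / ((3460 − 25) × 0.013) = 625 / 44.66 ≈ 14.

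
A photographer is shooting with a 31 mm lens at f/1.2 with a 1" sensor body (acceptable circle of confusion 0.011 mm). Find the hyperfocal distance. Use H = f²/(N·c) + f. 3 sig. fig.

72.8 m

Hyperfocal distance H = f²/(N·c) + f = 31²/(1.2 × 0.011) + 31 = 961/0.0132 + 31 ≈ 72834.0 mm ≈ 72.8 m.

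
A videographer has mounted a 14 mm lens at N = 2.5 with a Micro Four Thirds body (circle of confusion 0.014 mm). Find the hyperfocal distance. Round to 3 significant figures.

Hyperfocal distance H = f²/(N·c) + f = 14²/(2.5 × 0.014) + 14 = 196/0.035 + 14 ≈ 5614.0 mm ≈ 5.61 m.

5.61 m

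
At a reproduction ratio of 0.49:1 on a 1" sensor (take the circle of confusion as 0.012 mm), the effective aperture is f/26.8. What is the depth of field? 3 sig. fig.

2.68 mm

At magnification m, DoF ≈ 2·N_eff·c/m² = 2 × 26.8 × 0.012 / 0.49² = 0.6432 / 0.2401 ≈ 2.68 mm.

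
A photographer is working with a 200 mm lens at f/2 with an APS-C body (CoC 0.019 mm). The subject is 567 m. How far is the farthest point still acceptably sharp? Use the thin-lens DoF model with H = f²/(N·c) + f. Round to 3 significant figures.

Hyperfocal distance H = f²/(N·c) + f = 200²/(2 × 0.019) + 200 = 40000/0.038 + 200 ≈ 1052831.6 mm ≈ 1053 m.
Far limit Df = s·(H − f)/(H − s) = 567000 × (1052831.6 − 200) / (1052831.6 − 567000) = 567000 × 1052631.6 / 485831.6 ≈ 1228496 mm ≈ 1230 m.

1230 m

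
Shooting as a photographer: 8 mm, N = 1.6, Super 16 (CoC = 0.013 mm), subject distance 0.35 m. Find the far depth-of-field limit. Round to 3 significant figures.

394 mm

Hyperfocal distance H = f²/(N·c) + f = 8²/(1.6 × 0.013) + 8 = 64/0.0208 + 8 ≈ 3084.9 mm ≈ 3.085 m.
Far limit Df = s·(H − f)/(H − s) = 350 × (3084.9 − 8) / (3084.9 − 350) = 350 × 3076.9 / 2734.9 ≈ 393.77 mm.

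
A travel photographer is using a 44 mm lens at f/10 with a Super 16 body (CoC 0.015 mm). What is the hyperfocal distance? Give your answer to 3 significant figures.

Hyperfocal distance H = f²/(N·c) + f = 44²/(10 × 0.015) + 44 = 1936/0.15 + 44 ≈ 12950.7 mm ≈ 13.0 m.

13.0 m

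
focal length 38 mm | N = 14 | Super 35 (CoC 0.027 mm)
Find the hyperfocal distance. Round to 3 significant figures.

3.86 m

Hyperfocal distance H = f²/(N·c) + f = 38²/(14 × 0.027) + 38 = 1444/0.378 + 38 ≈ 3858.1 mm ≈ 3.86 m.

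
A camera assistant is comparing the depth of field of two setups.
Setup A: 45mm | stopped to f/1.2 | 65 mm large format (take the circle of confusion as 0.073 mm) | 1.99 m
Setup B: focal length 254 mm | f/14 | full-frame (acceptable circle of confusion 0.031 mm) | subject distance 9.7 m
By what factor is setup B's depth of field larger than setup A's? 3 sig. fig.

Setup A: H = 45²/(1.2×0.073) + 45 ≈ 23161.4 mm; DoF = Df − Dn = 2172.82 − 1835.56 ≈ 337.26 mm.
Setup B: H = 254²/(14×0.031) + 254 ≈ 148908.4 mm; DoF = Df − Dn = 10358.2 − 9120.5 ≈ 1237.7 mm.
Ratio = 1237.7 / 337.26 ≈ 3.67.

3.67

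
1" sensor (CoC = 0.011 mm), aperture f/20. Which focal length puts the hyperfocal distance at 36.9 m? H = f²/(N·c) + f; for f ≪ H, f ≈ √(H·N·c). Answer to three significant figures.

90.0 mm

From H = f²/(N·c) + f, with f ≪ H: f ≈ √(H·N·c) = √(36900 × 20 × 0.011) = √8118.0 ≈ 90.10 mm.
Exact: f² + N·c·f − N·c·H = 0 ⇒ f = (−N·c + √((N·c)² + 4·N·c·H))/2 = (−0.22 + √32472)/2 ≈ 89.990 mm ≈ 90.0 mm.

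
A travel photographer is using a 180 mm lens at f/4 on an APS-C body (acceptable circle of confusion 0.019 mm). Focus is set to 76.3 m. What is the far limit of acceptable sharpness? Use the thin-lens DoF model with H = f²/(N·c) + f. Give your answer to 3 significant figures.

Hyperfocal distance H = f²/(N·c) + f = 180²/(4 × 0.019) + 180 = 32400/0.076 + 180 ≈ 426495.8 mm ≈ 426.5 m.
Far limit Df = s·(H − f)/(H − s) = 76300 × (426495.8 − 180) / (426495.8 − 76300) = 76300 × 426315.8 / 350195.8 ≈ 92885 mm ≈ 92.9 m.

92.9 m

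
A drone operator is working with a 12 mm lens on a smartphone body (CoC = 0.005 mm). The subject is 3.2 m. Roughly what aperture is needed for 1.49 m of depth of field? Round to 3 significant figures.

Write h = H − f = f²/(N·c). The thin-lens limits are Dn = s·h/(h + (s−f)) and Df = s·h/(h − (s−f)), so DoF = Df − Dn = 2·s·(s−f)·h / (h² − (s−f)²).
That is a quadratic in h: DoF·h² − 2·s·(s−f)·h − DoF·(s−f)² = 0 ⇒ h = (s−f)·(s + √(s² + DoF²)) / DoF = 3188 × (3200 + √(3200² + 1490²)) / 1490 = 3188 × (3200 + 3529.89) / 1490 ≈ 14399 mm.
Then N = f²/(c·h) = 12² / (0.005 × 14399) = 144 / 71.996 ≈ 2.00.

f/2.00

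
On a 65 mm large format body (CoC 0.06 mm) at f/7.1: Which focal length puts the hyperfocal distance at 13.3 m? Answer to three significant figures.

75.1 mm

From H = f²/(N·c) + f, with f ≪ H: f ≈ √(H·N·c) = √(13300 × 7.1 × 0.06) = √5665.8 ≈ 75.27 mm.
Exact: f² + N·c·f − N·c·H = 0 ⇒ f = (−N·c + √((N·c)² + 4·N·c·H))/2 = (−0.426 + √22663)/2 ≈ 75.059 mm ≈ 75.1 mm.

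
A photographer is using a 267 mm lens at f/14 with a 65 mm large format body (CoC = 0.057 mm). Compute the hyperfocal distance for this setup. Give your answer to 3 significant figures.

Hyperfocal distance H = f²/(N·c) + f = 267²/(14 × 0.057) + 267 = 71289/0.798 + 267 ≈ 89601.6 mm ≈ 89.6 m.

89.6 m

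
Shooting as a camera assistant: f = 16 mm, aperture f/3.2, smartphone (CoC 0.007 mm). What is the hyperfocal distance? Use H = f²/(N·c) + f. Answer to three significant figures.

Hyperfocal distance H = f²/(N·c) + f = 16²/(3.2 × 0.007) + 16 = 256/0.0224 + 16 ≈ 11444.6 mm ≈ 11.4 m.

11.4 m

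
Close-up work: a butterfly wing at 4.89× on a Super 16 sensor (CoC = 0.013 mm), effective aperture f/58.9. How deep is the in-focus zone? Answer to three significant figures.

0.0640 mm

At magnification m, DoF ≈ 2·N_eff·c/m² = 2 × 58.9 × 0.013 / 4.89² = 1.531 / 23.91 ≈ 0.064 mm.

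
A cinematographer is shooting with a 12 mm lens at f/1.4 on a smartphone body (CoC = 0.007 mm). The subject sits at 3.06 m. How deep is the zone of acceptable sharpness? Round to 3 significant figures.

Hyperfocal distance H = f²/(N·c) + f = 12²/(1.4 × 0.007) + 12 = 144/0.0098 + 12 ≈ 14705.9 mm ≈ 14.71 m.
Near limit Dn = s·(H − f)/(H + s − 2f) = 3060 × (14705.9 − 12) / (14705.9 + 3060 − 2 × 12) = 3060 × 14693.9 / 17741.9 ≈ 2534.3 mm.
Far limit Df = s·(H − f)/(H − s) = 3060 × (14705.9 − 12) / (14705.9 − 3060) = 3060 × 14693.9 / 11645.9 ≈ 3860.9 mm.
Depth of field = Df − Dn = 3860.9 − 2534.3 ≈ 1326.6 mm ≈ 1.33 m.

1.33 m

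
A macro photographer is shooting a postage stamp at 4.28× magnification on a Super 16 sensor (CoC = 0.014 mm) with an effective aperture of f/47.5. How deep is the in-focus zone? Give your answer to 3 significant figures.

0.0726 mm

At magnification m, DoF ≈ 2·N_eff·c/m² = 2 × 47.5 × 0.014 / 4.28² = 1.33 / 18.32 ≈ 0.0726 mm.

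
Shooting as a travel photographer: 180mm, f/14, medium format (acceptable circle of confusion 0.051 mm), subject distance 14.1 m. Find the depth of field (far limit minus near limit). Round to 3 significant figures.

9.55 m

Hyperfocal distance H = f²/(N·c) + f = 180²/(14 × 0.051) + 180 = 32400/0.714 + 180 ≈ 45558.2 mm ≈ 45.56 m.
Near limit Dn = s·(H − f)/(H + s − 2f) = 14100 × (45558.2 − 180) / (45558.2 + 14100 − 2 × 180) = 14100 × 45378.2 / 59298.2 ≈ 10790.1 mm.
Far limit Df = s·(H − f)/(H − s) = 14100 × (45558.2 − 180) / (45558.2 − 14100) = 14100 × 45378.2 / 31458.2 ≈ 20339.1 mm.
Depth of field = Df − Dn = 20339.1 − 10790.1 ≈ 9549.0 mm ≈ 9.55 m.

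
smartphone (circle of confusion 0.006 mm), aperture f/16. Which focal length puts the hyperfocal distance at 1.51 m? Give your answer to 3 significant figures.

12.0 mm

From H = f²/(N·c) + f, with f ≪ H: f ≈ √(H·N·c) = √(1510 × 16 × 0.006) = √144.96 ≈ 12.04 mm.
The +f correction barely moves this — solving exactly, f² + N·c·f − N·c·H = 0 ⇒ f = (−N·c + √((N·c)² + 4·N·c·H))/2 = (−0.096 + √579.85)/2 ≈ 11.992 mm, so f ≈ 12.0 mm.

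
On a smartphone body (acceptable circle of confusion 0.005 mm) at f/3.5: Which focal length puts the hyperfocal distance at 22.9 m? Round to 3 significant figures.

20.0 mm

From H = f²/(N·c) + f, with f ≪ H: f ≈ √(H·N·c) = √(22900 × 3.5 × 0.005) = √400.75 ≈ 20.02 mm.
The +f correction barely moves this — solving exactly, f² + N·c·f − N·c·H = 0 ⇒ f = (−N·c + √((N·c)² + 4·N·c·H))/2 = (−0.0175 + √1603.0)/2 ≈ 20.010 mm, so f ≈ 20.0 mm.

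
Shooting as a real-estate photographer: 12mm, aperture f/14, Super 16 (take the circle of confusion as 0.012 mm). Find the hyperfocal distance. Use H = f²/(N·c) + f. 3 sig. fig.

Hyperfocal distance H = f²/(N·c) + f = 12²/(14 × 0.012) + 12 = 144/0.168 + 12 ≈ 869.1 mm ≈ 0.869 m.

0.869 m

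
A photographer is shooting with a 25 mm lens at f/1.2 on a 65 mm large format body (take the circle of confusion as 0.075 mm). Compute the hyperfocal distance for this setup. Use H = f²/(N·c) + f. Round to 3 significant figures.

6.97 m

Hyperfocal distance H = f²/(N·c) + f = 25²/(1.2 × 0.075) + 25 = 625/0.09 + 25 ≈ 6969.4 mm ≈ 6.97 m.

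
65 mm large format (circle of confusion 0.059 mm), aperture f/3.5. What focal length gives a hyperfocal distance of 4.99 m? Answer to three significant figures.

From H = f²/(N·c) + f, with f ≪ H: f ≈ √(H·N·c) = √(4990 × 3.5 × 0.059) = √1030.4 ≈ 32.10 mm.
Exact: f² + N·c·f − N·c·H = 0 ⇒ f = (−N·c + √((N·c)² + 4·N·c·H))/2 = (−0.2065 + √4121.8)/2 ≈ 31.997 mm ≈ 32.0 mm.

32.0 mm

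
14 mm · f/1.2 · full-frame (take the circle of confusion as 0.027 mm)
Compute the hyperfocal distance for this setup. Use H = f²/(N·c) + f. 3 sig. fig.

Hyperfocal distance H = f²/(N·c) + f = 14²/(1.2 × 0.027) + 14 = 196/0.0324 + 14 ≈ 6063.4 mm ≈ 6.06 m.

6.06 m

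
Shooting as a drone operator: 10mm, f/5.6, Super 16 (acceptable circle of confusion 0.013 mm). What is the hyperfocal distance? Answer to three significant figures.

1.38 m

Hyperfocal distance H = f²/(N·c) + f = 10²/(5.6 × 0.013) + 10 = 100/0.0728 + 10 ≈ 1383.6 mm ≈ 1.38 m.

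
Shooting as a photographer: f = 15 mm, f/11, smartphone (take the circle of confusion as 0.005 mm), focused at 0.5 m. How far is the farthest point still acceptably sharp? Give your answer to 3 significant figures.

Hyperfocal distance H = f²/(N·c) + f = 15²/(11 × 0.005) + 15 = 225/0.055 + 15 ≈ 4105.9 mm ≈ 4.106 m.
Far limit Df = s·(H − f)/(H − s) = 500 × (4105.9 − 15) / (4105.9 − 500) = 500 × 4090.9 / 3605.9 ≈ 567.25 mm ≈ 0.567 m.

0.567 m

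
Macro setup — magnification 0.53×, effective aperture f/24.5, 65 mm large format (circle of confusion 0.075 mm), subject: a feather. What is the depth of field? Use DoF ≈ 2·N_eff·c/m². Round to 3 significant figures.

13.1 mm

At magnification m, DoF ≈ 2·N_eff·c/m² = 2 × 24.5 × 0.075 / 0.53² = 3.675 / 0.2809 ≈ 13.1 mm.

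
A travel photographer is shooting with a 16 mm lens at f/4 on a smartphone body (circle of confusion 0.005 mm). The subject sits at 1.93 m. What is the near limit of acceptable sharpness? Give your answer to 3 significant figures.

1.68 m

Hyperfocal distance H = f²/(N·c) + f = 16²/(4 × 0.005) + 16 = 256/0.02 + 16 ≈ 12816.0 mm ≈ 12.82 m.
Near limit Dn = s·(H − f)/(H + s − 2f) = 1930 × (12816.0 − 16) / (12816.0 + 1930 − 2 × 16) = 1930 × 12800.0 / 14714.0 ≈ 1678.9 mm ≈ 1.68 m.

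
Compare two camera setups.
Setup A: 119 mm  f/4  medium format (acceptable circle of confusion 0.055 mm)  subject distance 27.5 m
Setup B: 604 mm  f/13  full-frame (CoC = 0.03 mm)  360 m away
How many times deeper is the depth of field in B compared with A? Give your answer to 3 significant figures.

11.4

Setup A: H = 119²/(4×0.055) + 119 ≈ 64487.2 mm; DoF = Df − Dn = 47858 − 19293 ≈ 28565 mm.
Setup B: H = 604²/(13×0.03) + 604 ≈ 936029.6 mm; DoF = Df − Dn = 584611 − 260077 ≈ 324534 mm.
Ratio = 324534 / 28565 ≈ 11.4.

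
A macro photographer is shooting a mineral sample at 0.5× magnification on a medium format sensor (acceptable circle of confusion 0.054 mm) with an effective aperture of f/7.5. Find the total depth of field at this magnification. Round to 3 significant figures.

At magnification m, DoF ≈ 2·N_eff·c/m² = 2 × 7.5 × 0.054 / 0.5² = 0.81 / 0.25 ≈ 3.24 mm.

3.24 mm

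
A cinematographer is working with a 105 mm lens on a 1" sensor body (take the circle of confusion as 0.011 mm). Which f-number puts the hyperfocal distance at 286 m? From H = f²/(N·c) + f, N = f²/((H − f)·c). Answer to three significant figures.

Rearrange H = f²/(N·c) + f for N: N = f² / ((H − f)·c).
N = 105² / ((286000 − 105) × 0.011) = 11025 / 3145 ≈ 3.51.

f/3.51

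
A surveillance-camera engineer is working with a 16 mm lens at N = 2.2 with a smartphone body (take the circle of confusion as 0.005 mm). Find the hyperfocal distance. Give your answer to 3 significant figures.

23.3 m

Hyperfocal distance H = f²/(N·c) + f = 16²/(2.2 × 0.005) + 16 = 256/0.011 + 16 ≈ 23288.7 mm ≈ 23.3 m.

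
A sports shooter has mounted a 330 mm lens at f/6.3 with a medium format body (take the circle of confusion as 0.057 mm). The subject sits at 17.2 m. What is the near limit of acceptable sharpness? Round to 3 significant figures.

Hyperfocal distance H = f²/(N·c) + f = 330²/(6.3 × 0.057) + 330 = 108900/0.3591 + 330 ≈ 303588.1 mm ≈ 303.6 m.
Near limit Dn = s·(H − f)/(H + s − 2f) = 17200 × (303588.1 − 330) / (303588.1 + 17200 − 2 × 330) = 17200 × 303258.1 / 320128.1 ≈ 16294 mm ≈ 16.3 m.

16.3 m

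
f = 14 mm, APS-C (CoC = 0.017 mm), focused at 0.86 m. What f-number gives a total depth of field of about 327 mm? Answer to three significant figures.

f/2.50

Write h = H − f = f²/(N·c). The thin-lens limits are Dn = s·h/(h + (s−f)) and Df = s·h/(h − (s−f)), so DoF = Df − Dn = 2·s·(s−f)·h / (h² − (s−f)²).
That is a quadratic in h: DoF·h² − 2·s·(s−f)·h − DoF·(s−f)² = 0 ⇒ h = (s−f)·(s + √(s² + DoF²)) / DoF = 846 × (860 + √(860² + 327²)) / 327 = 846 × (860 + 920.070) / 327 ≈ 4605.3 mm.
Then N = f²/(c·h) = 14² / (0.017 × 4605.3) = 196 / 78.290 ≈ 2.50.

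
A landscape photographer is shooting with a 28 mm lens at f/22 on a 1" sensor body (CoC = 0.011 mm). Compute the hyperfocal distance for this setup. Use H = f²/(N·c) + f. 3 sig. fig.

Hyperfocal distance H = f²/(N·c) + f = 28²/(22 × 0.011) + 28 = 784/0.242 + 28 ≈ 3267.7 mm ≈ 3.27 m.

3.27 m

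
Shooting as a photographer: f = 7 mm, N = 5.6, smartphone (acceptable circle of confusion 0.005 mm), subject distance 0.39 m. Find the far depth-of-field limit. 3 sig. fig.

Hyperfocal distance H = f²/(N·c) + f = 7²/(5.6 × 0.005) + 7 = 49/0.028 + 7 ≈ 1757.0 mm ≈ 1.757 m.
Far limit Df = s·(H − f)/(H − s) = 390 × (1757.0 − 7) / (1757.0 − 390) = 390 × 1750.0 / 1367.0 ≈ 499.27 mm.

499 mm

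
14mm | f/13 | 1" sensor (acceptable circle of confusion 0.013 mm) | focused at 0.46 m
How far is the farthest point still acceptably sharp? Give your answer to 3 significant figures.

0.747 m

Hyperfocal distance H = f²/(N·c) + f = 14²/(13 × 0.013) + 14 = 196/0.169 + 14 ≈ 1173.8 mm ≈ 1.174 m.
Far limit Df = s·(H − f)/(H − s) = 460 × (1173.8 − 14) / (1173.8 − 460) = 460 × 1159.8 / 713.8 ≈ 747.43 mm ≈ 0.747 m.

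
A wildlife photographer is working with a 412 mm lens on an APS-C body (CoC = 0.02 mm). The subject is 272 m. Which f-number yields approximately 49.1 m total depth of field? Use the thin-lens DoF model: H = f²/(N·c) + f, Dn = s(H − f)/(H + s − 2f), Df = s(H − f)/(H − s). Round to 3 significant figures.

f/2.80

Write h = H − f = f²/(N·c). The thin-lens limits are Dn = s·h/(h + (s−f)) and Df = s·h/(h − (s−f)), so DoF = Df − Dn = 2·s·(s−f)·h / (h² − (s−f)²).
That is a quadratic in h: DoF·h² − 2·s·(s−f)·h − DoF·(s−f)² = 0 ⇒ h = (s−f)·(s + √(s² + DoF²)) / DoF = 271588 × (272000 + √(272000² + 49100²)) / 49100 = 271588 × (272000 + 276396) / 49100 ≈ 3033356 mm.
Then N = f²/(c·h) = 412² / (0.02 × 3033356) = 169744 / 60667 ≈ 2.80.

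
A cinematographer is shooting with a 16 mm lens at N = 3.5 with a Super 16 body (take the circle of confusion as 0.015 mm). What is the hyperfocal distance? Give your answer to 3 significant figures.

Hyperfocal distance H = f²/(N·c) + f = 16²/(3.5 × 0.015) + 16 = 256/0.0525 + 16 ≈ 4892.2 mm ≈ 4.89 m.

4.89 m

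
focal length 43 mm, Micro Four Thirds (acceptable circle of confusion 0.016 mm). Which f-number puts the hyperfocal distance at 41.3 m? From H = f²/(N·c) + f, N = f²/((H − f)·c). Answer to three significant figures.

f/2.80

Rearrange H = f²/(N·c) + f for N: N = f² / ((H − f)·c).
N = 43² / ((41300 − 43) × 0.016) = 1849 / 660.1 ≈ 2.80.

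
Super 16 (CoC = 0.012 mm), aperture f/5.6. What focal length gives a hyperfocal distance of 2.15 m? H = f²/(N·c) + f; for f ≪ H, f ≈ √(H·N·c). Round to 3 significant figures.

From H = f²/(N·c) + f, with f ≪ H: f ≈ √(H·N·c) = √(2150 × 5.6 × 0.012) = √144.48 ≈ 12.02 mm.
The +f correction barely moves this — solving exactly, f² + N·c·f − N·c·H = 0 ⇒ f = (−N·c + √((N·c)² + 4·N·c·H))/2 = (−0.0672 + √577.92)/2 ≈ 11.986 mm, so f ≈ 12.0 mm.

12.0 mm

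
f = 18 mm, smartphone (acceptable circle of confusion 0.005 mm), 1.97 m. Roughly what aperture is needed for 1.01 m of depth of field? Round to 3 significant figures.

Write h = H − f = f²/(N·c). The thin-lens limits are Dn = s·h/(h + (s−f)) and Df = s·h/(h − (s−f)), so DoF = Df − Dn = 2·s·(s−f)·h / (h² − (s−f)²).
That is a quadratic in h: DoF·h² − 2·s·(s−f)·h − DoF·(s−f)² = 0 ⇒ h = (s−f)·(s + √(s² + DoF²)) / DoF = 1952 × (1970 + √(1970² + 1010²)) / 1010 = 1952 × (1970 + 2213.82) / 1010 ≈ 8086.0 mm.
Then N = f²/(c·h) = 18² / (0.005 × 8086.0) = 324 / 40.430 ≈ 8.01.

f/8.01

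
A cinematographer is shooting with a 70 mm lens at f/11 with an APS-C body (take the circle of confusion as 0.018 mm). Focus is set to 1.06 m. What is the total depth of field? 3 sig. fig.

Hyperfocal distance H = f²/(N·c) + f = 70²/(11 × 0.018) + 70 = 4900/0.198 + 70 ≈ 24817.5 mm ≈ 24.82 m.
Near limit Dn = s·(H − f)/(H + s − 2f) = 1060 × (24817.5 − 70) / (24817.5 + 1060 − 2 × 70) = 1060 × 24747.5 / 25737.5 ≈ 1019.227 mm.
Far limit Df = s·(H − f)/(H − s) = 1060 × (24817.5 − 70) / (24817.5 − 1060) = 1060 × 24747.5 / 23757.5 ≈ 1104.171 mm.
Depth of field = Df − Dn = 1104.171 − 1019.227 ≈ 84.944 mm.

84.9 mm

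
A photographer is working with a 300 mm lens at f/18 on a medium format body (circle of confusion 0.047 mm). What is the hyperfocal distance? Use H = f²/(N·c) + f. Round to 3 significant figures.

Hyperfocal distance H = f²/(N·c) + f = 300²/(18 × 0.047) + 300 = 90000/0.846 + 300 ≈ 106683.0 mm ≈ 107 m.

107 m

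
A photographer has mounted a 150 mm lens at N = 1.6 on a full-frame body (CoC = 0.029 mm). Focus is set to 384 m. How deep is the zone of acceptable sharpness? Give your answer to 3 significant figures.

1630 m

Hyperfocal distance H = f²/(N·c) + f = 150²/(1.6 × 0.029) + 150 = 22500/0.0464 + 150 ≈ 485063.8 mm ≈ 485.1 m.
Near limit Dn = s·(H − f)/(H + s − 2f) = 384000 × (485063.8 − 150) / (485063.8 + 384000 − 2 × 150) = 384000 × 484913.8 / 868763.8 ≈ 214335 mm.
Far limit Df = s·(H − f)/(H − s) = 384000 × (485063.8 − 150) / (485063.8 − 384000) = 384000 × 484913.8 / 101063.8 ≈ 1842469 mm.
Depth of field = Df − Dn = 1842469 − 214335 ≈ 1628134 mm ≈ 1630 m.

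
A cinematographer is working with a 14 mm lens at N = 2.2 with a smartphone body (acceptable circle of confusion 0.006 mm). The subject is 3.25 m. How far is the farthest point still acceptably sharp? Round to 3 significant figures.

Hyperfocal distance H = f²/(N·c) + f = 14²/(2.2 × 0.006) + 14 = 196/0.0132 + 14 ≈ 14862.5 mm ≈ 14.86 m.
Far limit Df = s·(H − f)/(H − s) = 3250 × (14862.5 − 14) / (14862.5 − 3250) = 3250 × 14848.5 / 11612.5 ≈ 4155.7 mm ≈ 4.16 m.

4.16 m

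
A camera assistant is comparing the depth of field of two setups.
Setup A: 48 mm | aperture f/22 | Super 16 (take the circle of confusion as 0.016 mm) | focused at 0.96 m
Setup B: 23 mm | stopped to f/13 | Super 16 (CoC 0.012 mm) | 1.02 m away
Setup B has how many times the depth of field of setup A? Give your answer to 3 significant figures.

Setup A: H = 48²/(22×0.016) + 48 ≈ 6593.5 mm; DoF = Df − Dn = 1115.41 − 842.60 ≈ 272.81 mm.
Setup B: H = 23²/(13×0.012) + 23 ≈ 3414.0 mm; DoF = Df − Dn = 1444.78 − 788.25 ≈ 656.53 mm.
Ratio = 656.53 / 272.81 ≈ 2.41.

2.41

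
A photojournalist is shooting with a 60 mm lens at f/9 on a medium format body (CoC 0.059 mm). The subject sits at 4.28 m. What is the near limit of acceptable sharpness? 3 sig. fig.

2.64 m

Hyperfocal distance H = f²/(N·c) + f = 60²/(9 × 0.059) + 60 = 3600/0.531 + 60 ≈ 6839.7 mm ≈ 6.840 m.
Near limit Dn = s·(H − f)/(H + s − 2f) = 4280 × (6839.7 − 60) / (6839.7 + 4280 − 2 × 60) = 4280 × 6779.7 / 10999.7 ≈ 2638.0 mm ≈ 2.64 m.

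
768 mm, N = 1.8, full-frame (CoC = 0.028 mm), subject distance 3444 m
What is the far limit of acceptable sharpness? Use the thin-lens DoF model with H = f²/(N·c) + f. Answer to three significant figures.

Hyperfocal distance H = f²/(N·c) + f = 768²/(1.8 × 0.028) + 768 = 589824/0.0504 + 768 ≈ 11703625.1 mm ≈ 11704 m.
Far limit Df = s·(H − f)/(H − s) = 3444000 × (11703625.1 − 768) / (11703625.1 − 3444000) = 3444000 × 11702857.1 / 8259625.1 ≈ 4879718 mm ≈ 4880 m.

4880 m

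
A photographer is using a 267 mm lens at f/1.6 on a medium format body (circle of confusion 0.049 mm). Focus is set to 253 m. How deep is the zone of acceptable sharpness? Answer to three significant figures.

152 m

Hyperfocal distance H = f²/(N·c) + f = 267²/(1.6 × 0.049) + 267 = 71289/0.0784 + 267 ≈ 909565.5 mm ≈ 909.6 m.
Near limit Dn = s·(H − f)/(H + s − 2f) = 253000 × (909565.5 − 267) / (909565.5 + 253000 − 2 × 267) = 253000 × 909298.5 / 1162031.5 ≈ 197974 mm.
Far limit Df = s·(H − f)/(H − s) = 253000 × (909565.5 − 267) / (909565.5 − 253000) = 253000 × 909298.5 / 656565.5 ≈ 350388 mm.
Depth of field = Df − Dn = 350388 − 197974 ≈ 152414 mm ≈ 152 m.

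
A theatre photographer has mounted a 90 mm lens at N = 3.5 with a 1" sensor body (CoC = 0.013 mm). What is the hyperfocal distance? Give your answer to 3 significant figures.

178 m

Hyperfocal distance H = f²/(N·c) + f = 90²/(3.5 × 0.013) + 90 = 8100/0.0455 + 90 ≈ 178112.0 mm ≈ 178 m.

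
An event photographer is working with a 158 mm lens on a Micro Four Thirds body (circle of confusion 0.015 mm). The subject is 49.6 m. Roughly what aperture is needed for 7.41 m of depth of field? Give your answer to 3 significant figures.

Write h = H − f = f²/(N·c). The thin-lens limits are Dn = s·h/(h + (s−f)) and Df = s·h/(h − (s−f)), so DoF = Df − Dn = 2·s·(s−f)·h / (h² − (s−f)²).
That is a quadratic in h: DoF·h² − 2·s·(s−f)·h − DoF·(s−f)² = 0 ⇒ h = (s−f)·(s + √(s² + DoF²)) / DoF = 49442 × (49600 + √(49600² + 7410²)) / 7410 = 49442 × (49600 + 50150.5) / 7410 ≈ 665568 mm.
Then N = f²/(c·h) = 158² / (0.015 × 665568) = 24964 / 9983.5 ≈ 2.50.

f/2.50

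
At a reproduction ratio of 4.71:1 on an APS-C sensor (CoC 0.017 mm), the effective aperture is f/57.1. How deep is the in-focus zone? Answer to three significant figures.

At magnification m, DoF ≈ 2·N_eff·c/m² = 2 × 57.1 × 0.017 / 4.71² = 1.941 / 22.18 ≈ 0.0875 mm.

0.0875 mm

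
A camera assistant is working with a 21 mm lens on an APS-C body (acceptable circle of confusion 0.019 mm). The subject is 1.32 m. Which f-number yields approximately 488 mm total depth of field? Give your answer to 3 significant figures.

Write h = H − f = f²/(N·c). The thin-lens limits are Dn = s·h/(h + (s−f)) and Df = s·h/(h − (s−f)), so DoF = Df − Dn = 2·s·(s−f)·h / (h² − (s−f)²).
That is a quadratic in h: DoF·h² − 2·s·(s−f)·h − DoF·(s−f)² = 0 ⇒ h = (s−f)·(s + √(s² + DoF²)) / DoF = 1299 × (1320 + √(1320² + 488²)) / 488 = 1299 × (1320 + 1407.32) / 488 ≈ 7259.8 mm.
Then N = f²/(c·h) = 21² / (0.019 × 7259.8) = 441 / 137.94 ≈ 3.20.

f/3.20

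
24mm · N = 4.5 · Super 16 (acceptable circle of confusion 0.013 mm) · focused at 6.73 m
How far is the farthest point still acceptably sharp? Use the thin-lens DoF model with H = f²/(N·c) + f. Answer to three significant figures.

Hyperfocal distance H = f²/(N·c) + f = 24²/(4.5 × 0.013) + 24 = 576/0.0585 + 24 ≈ 9870.2 mm ≈ 9.870 m.
Far limit Df = s·(H − f)/(H − s) = 6730 × (9870.2 − 24) / (9870.2 − 6730) = 6730 × 9846.2 / 3140.2 ≈ 21102 mm ≈ 21.1 m.

21.1 m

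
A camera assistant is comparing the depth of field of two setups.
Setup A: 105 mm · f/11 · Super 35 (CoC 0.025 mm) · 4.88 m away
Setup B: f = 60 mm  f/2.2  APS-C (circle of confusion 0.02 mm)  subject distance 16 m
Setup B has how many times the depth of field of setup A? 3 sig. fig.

5.50

Setup A: H = 105²/(11×0.025) + 105 ≈ 40195.9 mm; DoF = Df − Dn = 5539.8 − 4360.6 ≈ 1179.2 mm.
Setup B: H = 60²/(2.2×0.02) + 60 ≈ 81878.2 mm; DoF = Df − Dn = 19871.4 − 13391.1 ≈ 6480.3 mm.
Ratio = 6480.3 / 1179.2 ≈ 5.50.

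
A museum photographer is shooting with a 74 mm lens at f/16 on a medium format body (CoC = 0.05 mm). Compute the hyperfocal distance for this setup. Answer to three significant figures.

Hyperfocal distance H = f²/(N·c) + f = 74²/(16 × 0.05) + 74 = 5476/0.8 + 74 ≈ 6919.0 mm ≈ 6.92 m.

6.92 m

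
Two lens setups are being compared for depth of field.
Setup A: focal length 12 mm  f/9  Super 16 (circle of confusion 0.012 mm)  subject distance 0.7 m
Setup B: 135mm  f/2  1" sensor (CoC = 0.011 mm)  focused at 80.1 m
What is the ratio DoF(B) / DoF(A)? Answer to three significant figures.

15.9

Setup A: H = 12²/(9×0.012) + 12 ≈ 1345.3 mm; DoF = Df − Dn = 1446.28 − 461.74 ≈ 984.54 mm.
Setup B: H = 135²/(2×0.011) + 135 ≈ 828544.1 mm; DoF = Df − Dn = 88658 − 73049 ≈ 15609 mm.
Ratio = 15609 / 984.54 ≈ 15.9.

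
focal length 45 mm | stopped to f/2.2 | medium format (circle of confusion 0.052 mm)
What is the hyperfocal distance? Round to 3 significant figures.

Hyperfocal distance H = f²/(N·c) + f = 45²/(2.2 × 0.052) + 45 = 2025/0.1144 + 45 ≈ 17746.0 mm ≈ 17.7 m.

17.7 m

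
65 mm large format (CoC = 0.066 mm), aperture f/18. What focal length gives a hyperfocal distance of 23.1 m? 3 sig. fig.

165 mm

From H = f²/(N·c) + f, with f ≪ H: f ≈ √(H·N·c) = √(23100 × 18 × 0.066) = √27443 ≈ 165.7 mm.
Exact: f² + N·c·f − N·c·H = 0 ⇒ f = (−N·c + √((N·c)² + 4·N·c·H))/2 = (−1.188 + √109773)/2 ≈ 165.07 mm ≈ 165 mm.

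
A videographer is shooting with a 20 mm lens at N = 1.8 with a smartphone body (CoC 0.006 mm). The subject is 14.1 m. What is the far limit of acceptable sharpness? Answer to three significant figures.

22.7 m

Hyperfocal distance H = f²/(N·c) + f = 20²/(1.8 × 0.006) + 20 = 400/0.0108 + 20 ≈ 37057.0 mm ≈ 37.06 m.
Far limit Df = s·(H − f)/(H − s) = 14100 × (37057.0 − 20) / (37057.0 − 14100) = 14100 × 37037.0 / 22957.0 ≈ 22748 mm ≈ 22.7 m.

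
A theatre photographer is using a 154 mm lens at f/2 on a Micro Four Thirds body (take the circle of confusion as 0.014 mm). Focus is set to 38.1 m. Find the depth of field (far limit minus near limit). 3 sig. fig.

Hyperfocal distance H = f²/(N·c) + f = 154²/(2 × 0.014) + 154 = 23716/0.028 + 154 ≈ 847154.0 mm ≈ 847.2 m.
Near limit Dn = s·(H − f)/(H + s − 2f) = 38100 × (847154.0 − 154) / (847154.0 + 38100 − 2 × 154) = 38100 × 847000.0 / 884946.0 ≈ 36466.3 mm.
Far limit Df = s·(H − f)/(H − s) = 38100 × (847154.0 − 154) / (847154.0 − 38100) = 38100 × 847000.0 / 809054.0 ≈ 39887.0 mm.
Depth of field = Df − Dn = 39887.0 − 36466.3 ≈ 3420.7 mm ≈ 3.42 m.

3.42 m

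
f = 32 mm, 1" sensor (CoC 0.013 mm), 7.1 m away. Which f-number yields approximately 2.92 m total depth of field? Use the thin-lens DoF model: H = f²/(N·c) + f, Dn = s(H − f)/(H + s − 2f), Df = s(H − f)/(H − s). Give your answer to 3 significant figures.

Write h = H − f = f²/(N·c). The thin-lens limits are Dn = s·h/(h + (s−f)) and Df = s·h/(h − (s−f)), so DoF = Df − Dn = 2·s·(s−f)·h / (h² − (s−f)²).
That is a quadratic in h: DoF·h² − 2·s·(s−f)·h − DoF·(s−f)² = 0 ⇒ h = (s−f)·(s + √(s² + DoF²)) / DoF = 7068 × (7100 + √(7100² + 2920²)) / 2920 = 7068 × (7100 + 7677.00) / 2920 ≈ 35768 mm.
Then N = f²/(c·h) = 32² / (0.013 × 35768) = 1024 / 464.99 ≈ 2.20.

f/2.20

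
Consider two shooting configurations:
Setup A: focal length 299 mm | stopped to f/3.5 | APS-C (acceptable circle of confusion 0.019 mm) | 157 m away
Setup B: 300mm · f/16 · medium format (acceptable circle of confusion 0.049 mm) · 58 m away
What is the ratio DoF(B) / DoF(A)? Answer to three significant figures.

2.10

Setup A: H = 299²/(3.5×0.019) + 299 ≈ 1344674.9 mm; DoF = Df − Dn = 177714 − 140610 ≈ 37104 mm.
Setup B: H = 300²/(16×0.049) + 300 ≈ 115095.9 mm; DoF = Df − Dn = 116614 − 38599 ≈ 78015 mm.
Ratio = 78015 / 37104 ≈ 2.10.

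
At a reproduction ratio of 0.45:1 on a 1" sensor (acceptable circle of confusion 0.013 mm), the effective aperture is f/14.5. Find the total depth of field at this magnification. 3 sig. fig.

1.86 mm

At magnification m, DoF ≈ 2·N_eff·c/m² = 2 × 14.5 × 0.013 / 0.45² = 0.377 / 0.2025 ≈ 1.86 mm.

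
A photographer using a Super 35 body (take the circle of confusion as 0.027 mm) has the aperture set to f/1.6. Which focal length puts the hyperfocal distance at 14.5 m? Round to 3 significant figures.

From H = f²/(N·c) + f, with f ≪ H: f ≈ √(H·N·c) = √(14500 × 1.6 × 0.027) = √626.40 ≈ 25.03 mm.
The +f correction barely moves this — solving exactly, f² + N·c·f − N·c·H = 0 ⇒ f = (−N·c + √((N·c)² + 4·N·c·H))/2 = (−0.0432 + √2505.6)/2 ≈ 25.006 mm, so f ≈ 25.0 mm.

25.0 mm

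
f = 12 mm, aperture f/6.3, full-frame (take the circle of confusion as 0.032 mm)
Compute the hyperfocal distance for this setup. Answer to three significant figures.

Hyperfocal distance H = f²/(N·c) + f = 12²/(6.3 × 0.032) + 12 = 144/0.2016 + 12 ≈ 726.3 mm ≈ 0.726 m.

0.726 m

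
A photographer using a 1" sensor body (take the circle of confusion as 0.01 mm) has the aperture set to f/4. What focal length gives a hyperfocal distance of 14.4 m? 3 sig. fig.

From H = f²/(N·c) + f, with f ≪ H: f ≈ √(H·N·c) = √(14400 × 4 × 0.01) = √576.00 ≈ 24.00 mm.
The +f correction barely moves this — solving exactly, f² + N·c·f − N·c·H = 0 ⇒ f = (−N·c + √((N·c)² + 4·N·c·H))/2 = (−0.04 + √2304.0)/2 ≈ 23.980 mm, so f ≈ 24.0 mm.

24.0 mm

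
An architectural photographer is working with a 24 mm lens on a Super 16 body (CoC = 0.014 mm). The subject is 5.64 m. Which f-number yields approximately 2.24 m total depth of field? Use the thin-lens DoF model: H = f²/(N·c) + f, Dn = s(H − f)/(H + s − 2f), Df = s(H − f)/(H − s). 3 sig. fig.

Write h = H − f = f²/(N·c). The thin-lens limits are Dn = s·h/(h + (s−f)) and Df = s·h/(h − (s−f)), so DoF = Df − Dn = 2·s·(s−f)·h / (h² − (s−f)²).
That is a quadratic in h: DoF·h² − 2·s·(s−f)·h − DoF·(s−f)² = 0 ⇒ h = (s−f)·(s + √(s² + DoF²)) / DoF = 5616 × (5640 + √(5640² + 2240²)) / 2240 = 5616 × (5640 + 6068.54) / 2240 ≈ 29355 mm.
Then N = f²/(c·h) = 24² / (0.014 × 29355) = 576 / 410.97 ≈ 1.40.

f/1.40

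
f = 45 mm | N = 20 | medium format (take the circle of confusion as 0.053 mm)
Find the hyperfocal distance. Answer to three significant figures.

1.96 m

Hyperfocal distance H = f²/(N·c) + f = 45²/(20 × 0.053) + 45 = 2025/1.06 + 45 ≈ 1955.4 mm ≈ 1.96 m.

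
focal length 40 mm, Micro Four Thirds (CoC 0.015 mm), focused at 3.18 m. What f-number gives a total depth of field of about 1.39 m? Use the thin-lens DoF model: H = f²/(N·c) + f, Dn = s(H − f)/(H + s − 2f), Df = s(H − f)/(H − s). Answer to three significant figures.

Write h = H − f = f²/(N·c). The thin-lens limits are Dn = s·h/(h + (s−f)) and Df = s·h/(h − (s−f)), so DoF = Df − Dn = 2·s·(s−f)·h / (h² − (s−f)²).
That is a quadratic in h: DoF·h² − 2·s·(s−f)·h − DoF·(s−f)² = 0 ⇒ h = (s−f)·(s + √(s² + DoF²)) / DoF = 3140 × (3180 + √(3180² + 1390²)) / 1390 = 3140 × (3180 + 3470.52) / 1390 ≈ 15023 mm.
Then N = f²/(c·h) = 40² / (0.015 × 15023) = 1600 / 225.35 ≈ 7.10.

f/7.10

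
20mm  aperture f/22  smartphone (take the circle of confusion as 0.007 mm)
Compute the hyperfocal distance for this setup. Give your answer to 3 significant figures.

Hyperfocal distance H = f²/(N·c) + f = 20²/(22 × 0.007) + 20 = 400/0.154 + 20 ≈ 2617.4 mm ≈ 2.62 m.

2.62 m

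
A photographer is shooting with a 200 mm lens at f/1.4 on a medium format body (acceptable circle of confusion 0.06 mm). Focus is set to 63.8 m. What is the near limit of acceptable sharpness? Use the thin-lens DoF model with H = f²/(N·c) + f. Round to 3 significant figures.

56.3 m

Hyperfocal distance H = f²/(N·c) + f = 200²/(1.4 × 0.06) + 200 = 40000/0.084 + 200 ≈ 476390.5 mm ≈ 476.4 m.
Near limit Dn = s·(H − f)/(H + s − 2f) = 63800 × (476390.5 − 200) / (476390.5 + 63800 − 2 × 200) = 63800 × 476190.5 / 539790.5 ≈ 56283 mm ≈ 56.3 m.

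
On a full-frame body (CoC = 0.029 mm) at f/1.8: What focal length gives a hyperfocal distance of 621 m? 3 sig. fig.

180 mm

From H = f²/(N·c) + f, with f ≪ H: f ≈ √(H·N·c) = √(621000 × 1.8 × 0.029) = √32416 ≈ 180.0 mm.
The +f correction barely moves this — solving exactly, f² + N·c·f − N·c·H = 0 ⇒ f = (−N·c + √((N·c)² + 4·N·c·H))/2 = (−0.0522 + √129665)/2 ≈ 180.02 mm, so f ≈ 180 mm.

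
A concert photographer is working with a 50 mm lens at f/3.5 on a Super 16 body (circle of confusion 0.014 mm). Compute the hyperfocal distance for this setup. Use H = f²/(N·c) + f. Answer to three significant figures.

Hyperfocal distance H = f²/(N·c) + f = 50²/(3.5 × 0.014) + 50 = 2500/0.049 + 50 ≈ 51070.4 mm ≈ 51.1 m.

51.1 m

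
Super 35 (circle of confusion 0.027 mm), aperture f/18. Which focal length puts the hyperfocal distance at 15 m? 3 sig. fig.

85.1 mm

From H = f²/(N·c) + f, with f ≪ H: f ≈ √(H·N·c) = √(15000 × 18 × 0.027) = √7290.0 ≈ 85.38 mm.
Exact: f² + N·c·f − N·c·H = 0 ⇒ f = (−N·c + √((N·c)² + 4·N·c·H))/2 = (−0.486 + √29160)/2 ≈ 85.139 mm ≈ 85.1 mm.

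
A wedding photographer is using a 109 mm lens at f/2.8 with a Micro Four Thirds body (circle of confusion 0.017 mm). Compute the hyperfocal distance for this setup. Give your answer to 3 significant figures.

250 m

Hyperfocal distance H = f²/(N·c) + f = 109²/(2.8 × 0.017) + 109 = 11881/0.0476 + 109 ≈ 249709.8 mm ≈ 250 m.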